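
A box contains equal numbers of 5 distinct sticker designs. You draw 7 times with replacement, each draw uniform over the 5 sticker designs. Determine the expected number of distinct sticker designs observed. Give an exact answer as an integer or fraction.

Let Xⱼ=1 if type j appears at least once. P(Xⱼ=1) = 1 − ((5−1)/5)^7 = 61741/78125.
E[#distinct] = 5·61741/78125 = 61741/15625.

61741/15625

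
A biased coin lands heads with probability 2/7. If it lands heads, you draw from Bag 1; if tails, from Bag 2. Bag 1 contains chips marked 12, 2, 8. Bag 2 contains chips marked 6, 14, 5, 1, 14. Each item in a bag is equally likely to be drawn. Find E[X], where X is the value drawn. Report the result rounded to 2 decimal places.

E[X | Bag 1] = (12 + 2 + 8)/3 = 22/3
E[X | Bag 2] = (6 + 14 + 5 + 1 + 14)/5 = 8
E[X] = (2/7)·22/3 + (5/7)·8 = 164/21 ≈ 7.81

7.81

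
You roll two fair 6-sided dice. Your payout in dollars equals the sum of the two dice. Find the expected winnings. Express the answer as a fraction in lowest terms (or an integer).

$7

Distribution of the sum of the two dice: 2 w.p. 1/36, 3 w.p. 1/18, 4 w.p. 1/12, 5 w.p. 1/9, 6 w.p. 5/36, 7 w.p. 1/6, …
E[payout] = (1/36)·2 + (1/18)·3 + (1/12)·4 + (1/9)·5 + (5/36)·6 + (1/6)·7 + (5/36)·8 + (1/9)·9 + (1/12)·10 + (1/18)·11 + (1/36)·12 = 7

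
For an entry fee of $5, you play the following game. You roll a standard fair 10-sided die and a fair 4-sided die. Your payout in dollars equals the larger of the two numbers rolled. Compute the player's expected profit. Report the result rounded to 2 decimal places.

Distribution of the larger of the two numbers rolled: 1 w.p. 1/40, 2 w.p. 3/40, 3 w.p. 1/8, 4 w.p. 7/40, 5 w.p. 1/10, 6 w.p. 1/10, …
E[payout] = (1/40)·1 + (3/40)·2 + (1/8)·3 + (7/40)·4 + (1/10)·5 + (1/10)·6 + (1/10)·7 + (1/10)·8 + (1/10)·9 + (1/10)·10 = 23/4
Expected profit = 23/4 − 5 = 3/4 ≈ $0.75

$0.75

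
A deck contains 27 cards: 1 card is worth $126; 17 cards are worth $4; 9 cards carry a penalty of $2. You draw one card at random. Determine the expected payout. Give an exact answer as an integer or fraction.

E[payout] = (1/27)·126 + (17/27)·4 + (9/27)·(-2) = 176/27

176/27 dollars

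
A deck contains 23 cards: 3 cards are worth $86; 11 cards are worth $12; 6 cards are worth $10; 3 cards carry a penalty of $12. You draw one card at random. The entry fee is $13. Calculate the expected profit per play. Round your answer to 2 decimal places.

$5.00

E[payout] = (3/23)·86 + (11/23)·12 + (6/23)·10 + (3/23)·(-12) = 18
Expected profit = 18 − 13 = 5 ≈ $5.00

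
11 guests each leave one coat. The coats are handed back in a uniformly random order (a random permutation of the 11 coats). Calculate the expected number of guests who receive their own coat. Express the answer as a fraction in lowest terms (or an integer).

1

Let Xᵢ = 1 if person i gets their own coat. For each i, P(Xᵢ=1) = 1/11.
By linearity of expectation, E[X₁+…+X_11] = 11·(1/11) = 1.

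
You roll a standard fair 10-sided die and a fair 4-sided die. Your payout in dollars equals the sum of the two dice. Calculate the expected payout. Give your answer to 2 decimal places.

$8.00

Distribution of the sum of the two dice: 2 w.p. 1/40, 3 w.p. 1/20, 4 w.p. 3/40, 5 w.p. 1/10, 6 w.p. 1/10, 7 w.p. 1/10, …
E[payout] = (1/40)·2 + (1/20)·3 + (3/40)·4 + (1/10)·5 + (1/10)·6 + (1/10)·7 + (1/10)·8 + (1/10)·9 + (1/10)·10 + (1/10)·11 + (3/40)·12 + (1/20)·13 + (1/40)·14 = 8
≈ $8.00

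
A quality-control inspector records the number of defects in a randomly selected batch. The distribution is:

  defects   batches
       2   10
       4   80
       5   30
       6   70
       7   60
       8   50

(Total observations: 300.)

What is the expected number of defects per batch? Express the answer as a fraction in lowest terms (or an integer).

173/30

Total = 300, so P(defects=2) = 10/300, etc.
E[X] = (1/30)·2 + (4/15)·4 + (1/10)·5 + (7/30)·6 + (1/5)·7 + (1/6)·8
     = 173/30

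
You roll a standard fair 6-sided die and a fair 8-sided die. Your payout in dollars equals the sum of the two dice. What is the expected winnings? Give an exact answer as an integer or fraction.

$8

Distribution of the sum of the two dice: 2 w.p. 1/48, 3 w.p. 1/24, 4 w.p. 1/16, 5 w.p. 1/12, 6 w.p. 5/48, 7 w.p. 1/8, …
E[payout] = (1/48)·2 + (1/24)·3 + (1/16)·4 + (1/12)·5 + (5/48)·6 + (1/8)·7 + (1/8)·8 + (1/8)·9 + (5/48)·10 + (1/12)·11 + (1/16)·12 + (1/24)·13 + (1/48)·14 = 8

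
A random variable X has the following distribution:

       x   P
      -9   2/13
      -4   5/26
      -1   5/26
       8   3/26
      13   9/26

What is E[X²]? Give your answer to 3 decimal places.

81.615

E[X²] = (2/13)·81 + (5/26)·16 + (5/26)·1 + (3/26)·64 + (9/26)·169
     = 1061/13 ≈ 81.615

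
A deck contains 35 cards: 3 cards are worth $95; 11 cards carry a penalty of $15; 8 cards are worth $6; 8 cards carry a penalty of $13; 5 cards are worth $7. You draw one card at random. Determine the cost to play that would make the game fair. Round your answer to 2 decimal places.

E[payout] = (3/35)·95 + (11/35)·(-15) + (8/35)·6 + (8/35)·(-13) + (5/35)·7 = 99/35
Fair fee = E[payout] = 99/35 ≈ $2.83

$2.83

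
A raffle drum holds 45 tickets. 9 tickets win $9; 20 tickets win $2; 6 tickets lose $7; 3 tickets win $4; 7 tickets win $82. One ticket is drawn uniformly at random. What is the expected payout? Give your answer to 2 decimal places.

$14.78

E[payout] = (9/45)·9 + (20/45)·2 + (6/45)·(-7) + (3/45)·4 + (7/45)·82 = 133/9
≈ $14.78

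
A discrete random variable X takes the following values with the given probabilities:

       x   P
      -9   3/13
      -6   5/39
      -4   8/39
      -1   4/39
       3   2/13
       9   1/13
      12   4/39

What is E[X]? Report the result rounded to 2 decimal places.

E[X] = (3/13)·(-9) + (5/39)·(-6) + (8/39)·(-4) + (4/39)·(-1) + (2/13)·3 + (1/13)·9 + (4/39)·12
     = -18/13 ≈ -1.38

-1.38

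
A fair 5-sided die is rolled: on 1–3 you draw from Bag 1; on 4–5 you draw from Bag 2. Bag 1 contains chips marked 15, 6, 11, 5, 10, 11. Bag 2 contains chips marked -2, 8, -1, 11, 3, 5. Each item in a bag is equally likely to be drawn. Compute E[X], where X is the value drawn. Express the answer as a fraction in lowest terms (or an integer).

37/5

E[X | Bag 1] = (15 + 6 + 11 + 5 + 10 + 11)/6 = 29/3
E[X | Bag 2] = (-2 + 8 − 1 + 11 + 3 + 5)/6 = 4
E[X] = (3/5)·29/3 + (2/5)·4 = 37/5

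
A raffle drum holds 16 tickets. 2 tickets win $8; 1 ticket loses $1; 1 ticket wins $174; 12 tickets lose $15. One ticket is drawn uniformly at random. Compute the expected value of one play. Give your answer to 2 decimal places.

E[payout] = (2/16)·8 + (1/16)·(-1) + (1/16)·174 + (12/16)·(-15) = 9/16
≈ $0.56

$0.56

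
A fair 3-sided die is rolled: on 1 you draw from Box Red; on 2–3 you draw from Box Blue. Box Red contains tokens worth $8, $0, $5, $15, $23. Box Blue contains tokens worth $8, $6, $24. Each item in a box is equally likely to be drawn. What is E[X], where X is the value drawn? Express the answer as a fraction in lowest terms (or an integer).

533/45 dollars

E[X | Box Red] = (8 + 0 + 5 + 15 + 23)/5 = 51/5
E[X | Box Blue] = (8 + 6 + 24)/3 = 38/3
E[X] = (1/3)·51/5 + (2/3)·38/3 = 533/45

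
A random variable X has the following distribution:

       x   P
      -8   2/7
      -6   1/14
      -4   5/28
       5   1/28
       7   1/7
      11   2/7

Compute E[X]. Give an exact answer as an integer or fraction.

E[X] = (2/7)·(-8) + (1/14)·(-6) + (5/28)·(-4) + (1/28)·5 + (1/7)·7 + (2/7)·11
     = 25/28

25/28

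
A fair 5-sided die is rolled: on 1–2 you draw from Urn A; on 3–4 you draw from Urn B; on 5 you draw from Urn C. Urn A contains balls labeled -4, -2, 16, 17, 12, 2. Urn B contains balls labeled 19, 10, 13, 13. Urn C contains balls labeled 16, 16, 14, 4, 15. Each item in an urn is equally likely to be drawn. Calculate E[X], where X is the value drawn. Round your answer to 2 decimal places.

10.83

E[X | Urn A] = (-4 − 2 + 16 + 17 + 12 + 2)/6 = 41/6
E[X | Urn B] = (19 + 10 + 13 + 13)/4 = 55/4
E[X | Urn C] = (16 + 16 + 14 + 4 + 15)/5 = 13
E[X] = (2/5)·41/6 + (2/5)·55/4 + (1/5)·13 = 65/6 ≈ 10.83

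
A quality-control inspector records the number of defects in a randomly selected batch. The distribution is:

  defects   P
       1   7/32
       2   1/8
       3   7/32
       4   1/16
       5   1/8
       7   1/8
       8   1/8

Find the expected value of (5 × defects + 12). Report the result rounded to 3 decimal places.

31.375

E[5x+12] = (7/32)·17 + (1/8)·22 + (7/32)·27 + (1/16)·32 + (1/8)·37 + (1/8)·47 + (1/8)·52
     = 251/8 ≈ 31.375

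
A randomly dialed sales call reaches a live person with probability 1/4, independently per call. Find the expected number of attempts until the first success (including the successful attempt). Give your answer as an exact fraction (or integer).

For a geometric distribution, E[trials] = 1/p = 1/(1/4) = 4.

4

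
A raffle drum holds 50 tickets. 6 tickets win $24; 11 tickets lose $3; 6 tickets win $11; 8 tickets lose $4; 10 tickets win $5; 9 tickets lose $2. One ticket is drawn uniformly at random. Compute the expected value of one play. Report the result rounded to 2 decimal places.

E[payout] = (6/50)·24 + (11/50)·(-3) + (6/50)·11 + (8/50)·(-4) + (10/50)·5 + (9/50)·(-2) = 177/50
≈ $3.54

$3.54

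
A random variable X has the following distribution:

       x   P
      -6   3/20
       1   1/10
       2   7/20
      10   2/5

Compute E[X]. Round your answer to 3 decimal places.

3.900

E[X] = (3/20)·(-6) + (1/10)·1 + (7/20)·2 + (2/5)·10
     = 39/10 ≈ 3.900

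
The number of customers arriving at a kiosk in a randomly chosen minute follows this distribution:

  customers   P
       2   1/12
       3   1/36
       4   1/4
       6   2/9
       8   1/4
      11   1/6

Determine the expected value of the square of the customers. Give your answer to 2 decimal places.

48.75

E[X²] = (1/12)·4 + (1/36)·9 + (1/4)·16 + (2/9)·36 + (1/4)·64 + (1/6)·121
     = 195/4 ≈ 48.75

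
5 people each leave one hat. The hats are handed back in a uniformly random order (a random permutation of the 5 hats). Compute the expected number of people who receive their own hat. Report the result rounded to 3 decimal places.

1.000

Let Xᵢ = 1 if person i gets their own hat. For each i, P(Xᵢ=1) = 1/5.
By linearity of expectation, E[X₁+…+X_5] = 5·(1/5) = 1.
≈ 1.000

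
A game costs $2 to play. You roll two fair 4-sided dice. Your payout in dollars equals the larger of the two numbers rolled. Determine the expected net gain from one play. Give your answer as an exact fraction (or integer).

9/8 dollars

Distribution of the larger of the two numbers rolled: 1 w.p. 1/16, 2 w.p. 3/16, 3 w.p. 5/16, 4 w.p. 7/16
E[payout] = (1/16)·1 + (3/16)·2 + (5/16)·3 + (7/16)·4 = 25/8
Expected profit = 25/8 − 2 = 9/8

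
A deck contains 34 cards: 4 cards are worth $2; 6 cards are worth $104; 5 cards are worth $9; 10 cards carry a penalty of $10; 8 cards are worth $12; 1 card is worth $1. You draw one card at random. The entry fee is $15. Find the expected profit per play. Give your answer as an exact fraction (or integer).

82/17 dollars

E[payout] = (4/34)·2 + (6/34)·104 + (5/34)·9 + (10/34)·(-10) + (8/34)·12 + (1/34)·1 = 337/17
Expected profit = 337/17 − 15 = 82/17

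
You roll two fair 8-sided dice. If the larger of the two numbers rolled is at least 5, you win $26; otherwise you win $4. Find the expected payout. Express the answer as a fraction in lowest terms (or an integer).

E[payout] = (1/4)·4 + (3/4)·26 = 41/2

41/2 dollars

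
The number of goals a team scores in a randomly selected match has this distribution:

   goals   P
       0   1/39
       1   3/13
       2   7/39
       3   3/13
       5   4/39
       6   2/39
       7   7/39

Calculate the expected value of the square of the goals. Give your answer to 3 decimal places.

16.231

E[X²] = (1/39)·0 + (3/13)·1 + (7/39)·4 + (3/13)·9 + (4/39)·25 + (2/39)·36 + (7/39)·49
     = 211/13 ≈ 16.231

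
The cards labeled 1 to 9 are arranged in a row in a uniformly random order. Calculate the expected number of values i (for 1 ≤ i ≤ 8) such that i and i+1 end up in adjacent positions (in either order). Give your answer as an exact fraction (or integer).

16/9

For each i ∈ {1,…,8}, let Xᵢ = 1 if i and i+1 are adjacent. P(Xᵢ=1) = 2·(9−1)!/9! = 2/9.
By linearity, E[ΣXᵢ] = (8)·(2/9) = 16/9.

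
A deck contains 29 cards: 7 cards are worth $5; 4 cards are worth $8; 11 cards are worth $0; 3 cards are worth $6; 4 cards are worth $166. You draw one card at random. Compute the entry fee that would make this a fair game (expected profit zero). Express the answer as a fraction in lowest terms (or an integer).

749/29 dollars

E[payout] = (7/29)·5 + (4/29)·8 + (11/29)·0 + (3/29)·6 + (4/29)·166 = 749/29
Fair fee = E[payout] = 749/29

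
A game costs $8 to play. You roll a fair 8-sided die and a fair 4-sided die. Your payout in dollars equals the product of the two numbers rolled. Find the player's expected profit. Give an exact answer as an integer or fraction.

13/4 dollars

Distribution of the product of the two numbers rolled: 1 w.p. 1/32, 2 w.p. 1/16, 3 w.p. 1/16, 4 w.p. 3/32, 5 w.p. 1/32, 6 w.p. 3/32, …
E[payout] = (1/32)·1 + (1/16)·2 + (1/16)·3 + (3/32)·4 + (1/32)·5 + (3/32)·6 + (1/32)·7 + (3/32)·8 + (1/32)·9 + (1/32)·10 + (3/32)·12 + (1/32)·14 + (1/32)·15 + (1/16)·16 + (1/32)·18 + (1/32)·20 + (1/32)·21 + (1/16)·24 + (1/32)·28 + (1/32)·32 = 45/4
Expected profit = 45/4 − 8 = 13/4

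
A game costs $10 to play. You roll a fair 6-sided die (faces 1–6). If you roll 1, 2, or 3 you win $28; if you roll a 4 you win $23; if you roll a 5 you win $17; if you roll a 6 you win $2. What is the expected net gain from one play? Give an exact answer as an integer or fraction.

E[payout] = (1/6)·2 + (1/6)·17 + (1/6)·23 + (1/2)·28 = 21
Expected profit = 21 − 10 = 11

$11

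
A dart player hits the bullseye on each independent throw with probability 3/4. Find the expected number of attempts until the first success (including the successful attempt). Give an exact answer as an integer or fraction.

For a geometric distribution, E[trials] = 1/p = 1/(3/4) = 4/3.

4/3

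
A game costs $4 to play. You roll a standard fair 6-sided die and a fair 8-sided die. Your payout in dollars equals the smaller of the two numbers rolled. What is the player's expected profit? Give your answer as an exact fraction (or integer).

Distribution of the smaller of the two numbers rolled: 1 w.p. 13/48, 2 w.p. 11/48, 3 w.p. 3/16, 4 w.p. 7/48, 5 w.p. 5/48, 6 w.p. 1/16
E[payout] = (13/48)·1 + (11/48)·2 + (3/16)·3 + (7/48)·4 + (5/48)·5 + (1/16)·6 = 133/48
Expected profit = 133/48 − 4 = -59/48

-59/48 dollars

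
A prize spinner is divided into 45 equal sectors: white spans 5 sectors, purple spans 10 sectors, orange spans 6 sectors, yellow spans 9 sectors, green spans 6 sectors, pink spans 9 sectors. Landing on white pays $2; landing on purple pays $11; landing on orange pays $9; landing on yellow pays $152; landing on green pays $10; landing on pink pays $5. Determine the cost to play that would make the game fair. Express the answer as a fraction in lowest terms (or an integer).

183/5 dollars

E[payout] = (5/45)·2 + (10/45)·11 + (6/45)·9 + (9/45)·152 + (6/45)·10 + (9/45)·5 = 183/5
Fair fee = E[payout] = 183/5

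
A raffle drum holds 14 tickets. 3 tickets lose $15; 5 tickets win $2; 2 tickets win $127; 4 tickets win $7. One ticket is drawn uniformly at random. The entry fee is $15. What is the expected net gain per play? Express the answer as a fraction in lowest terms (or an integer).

37/14 dollars

E[payout] = (3/14)·(-15) + (5/14)·2 + (2/14)·127 + (4/14)·7 = 247/14
Expected profit = 247/14 − 15 = 37/14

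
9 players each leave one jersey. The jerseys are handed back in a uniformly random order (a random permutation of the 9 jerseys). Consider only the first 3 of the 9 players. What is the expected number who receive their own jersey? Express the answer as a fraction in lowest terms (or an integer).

1/3

Let Xᵢ = 1 if person i gets their own jersey. For each i, P(Xᵢ=1) = 1/9.
By linearity of expectation, E[X₁+…+X_3] = 3·(1/9) = 1/3.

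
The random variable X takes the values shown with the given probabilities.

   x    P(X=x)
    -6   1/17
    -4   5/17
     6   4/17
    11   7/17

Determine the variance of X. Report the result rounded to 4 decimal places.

45.6540

E[X] = (1/17)·(-6) + (5/17)·(-4) + (4/17)·6 + (7/17)·11 = 75/17
E[X²] = (1/17)·36 + (5/17)·16 + (4/17)·36 + (7/17)·121 = 1107/17
Var(X) = 1107/17 − (75/17)² = 13194/289 ≈ 45.6540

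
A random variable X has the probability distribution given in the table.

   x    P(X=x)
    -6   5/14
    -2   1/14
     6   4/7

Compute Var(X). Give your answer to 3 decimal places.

E[X] = (5/14)·(-6) + (1/14)·(-2) + (4/7)·6 = 8/7
E[X²] = (5/14)·36 + (1/14)·4 + (4/7)·36 = 236/7
Var(X) = 236/7 − (8/7)² = 1588/49 ≈ 32.408

32.408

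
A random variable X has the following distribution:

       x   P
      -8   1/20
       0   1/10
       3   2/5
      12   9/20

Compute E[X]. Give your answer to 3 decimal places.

E[X] = (1/20)·(-8) + (1/10)·0 + (2/5)·3 + (9/20)·12
     = 31/5 ≈ 6.200

6.200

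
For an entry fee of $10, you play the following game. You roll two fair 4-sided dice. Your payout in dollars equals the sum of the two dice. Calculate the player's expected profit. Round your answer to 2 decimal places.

Distribution of the sum of the two dice: 2 w.p. 1/16, 3 w.p. 1/8, 4 w.p. 3/16, 5 w.p. 1/4, 6 w.p. 3/16, 7 w.p. 1/8, …
E[payout] = (1/16)·2 + (1/8)·3 + (3/16)·4 + (1/4)·5 + (3/16)·6 + (1/8)·7 + (1/16)·8 = 5
Expected profit = 5 − 10 = -5 ≈ -$5.00

-$5.00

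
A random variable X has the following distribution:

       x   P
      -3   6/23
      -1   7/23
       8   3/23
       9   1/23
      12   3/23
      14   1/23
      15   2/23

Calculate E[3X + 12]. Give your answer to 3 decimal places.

E[3x+12] = (6/23)·3 + (7/23)·9 + (3/23)·36 + (1/23)·39 + (3/23)·48 + (1/23)·54 + (2/23)·57
     = 540/23 ≈ 23.478

23.478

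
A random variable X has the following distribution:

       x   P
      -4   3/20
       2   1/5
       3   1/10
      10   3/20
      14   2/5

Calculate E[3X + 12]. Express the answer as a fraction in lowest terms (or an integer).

E[3x+12] = (3/20)·0 + (1/5)·18 + (1/10)·21 + (3/20)·42 + (2/5)·54
     = 168/5

168/5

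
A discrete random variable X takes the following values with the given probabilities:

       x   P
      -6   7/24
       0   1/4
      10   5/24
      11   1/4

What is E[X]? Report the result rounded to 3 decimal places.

3.083

E[X] = (7/24)·(-6) + (1/4)·0 + (5/24)·10 + (1/4)·11
     = 37/12 ≈ 3.083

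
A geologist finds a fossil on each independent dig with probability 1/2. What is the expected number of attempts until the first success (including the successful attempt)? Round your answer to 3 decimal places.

For a geometric distribution, E[trials] = 1/p = 1/(1/2) = 2.
≈ 2.000

2.000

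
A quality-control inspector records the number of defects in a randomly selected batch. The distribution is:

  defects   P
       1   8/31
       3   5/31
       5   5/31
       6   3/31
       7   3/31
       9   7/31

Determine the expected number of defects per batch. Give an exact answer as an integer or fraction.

150/31

E[X] = (8/31)·1 + (5/31)·3 + (5/31)·5 + (3/31)·6 + (3/31)·7 + (7/31)·9
     = 150/31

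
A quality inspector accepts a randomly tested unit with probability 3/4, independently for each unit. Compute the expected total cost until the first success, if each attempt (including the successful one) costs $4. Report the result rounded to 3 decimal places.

$5.333

E[#attempts] = 1/p = 4/3; E[cost] = 4·4/3 = 16/3.
≈ 5.333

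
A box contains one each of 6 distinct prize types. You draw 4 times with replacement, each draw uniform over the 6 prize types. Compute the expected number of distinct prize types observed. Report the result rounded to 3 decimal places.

3.106

Let Xⱼ=1 if type j appears at least once. P(Xⱼ=1) = 1 − ((6−1)/6)^4 = 671/1296.
E[#distinct] = 6·671/1296 = 671/216.
≈ 3.106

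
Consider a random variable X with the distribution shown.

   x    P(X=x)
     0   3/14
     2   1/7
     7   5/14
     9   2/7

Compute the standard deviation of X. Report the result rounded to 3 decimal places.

3.538

E[X] = 75/14, E[X²] = 577/14
Var(X) = E[X²] − (E[X])² = 577/14 − 5625/196 = 2453/196
SD(X) = √(2453/196) ≈ 3.538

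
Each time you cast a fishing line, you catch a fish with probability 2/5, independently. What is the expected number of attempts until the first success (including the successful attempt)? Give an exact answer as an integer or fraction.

5/2

For a geometric distribution, E[trials] = 1/p = 1/(2/5) = 5/2.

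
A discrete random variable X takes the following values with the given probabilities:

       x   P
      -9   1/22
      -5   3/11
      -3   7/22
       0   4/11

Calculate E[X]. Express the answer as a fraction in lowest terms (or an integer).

E[X] = (1/22)·(-9) + (3/11)·(-5) + (7/22)·(-3) + (4/11)·0
     = -30/11

-30/11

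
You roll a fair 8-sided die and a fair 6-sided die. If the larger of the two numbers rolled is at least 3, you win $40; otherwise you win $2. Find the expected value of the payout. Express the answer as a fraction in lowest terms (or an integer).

221/6 dollars

E[payout] = (1/12)·2 + (11/12)·40 = 221/6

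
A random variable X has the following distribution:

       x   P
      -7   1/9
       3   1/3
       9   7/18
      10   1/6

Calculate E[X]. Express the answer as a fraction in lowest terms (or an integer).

97/18

E[X] = (1/9)·(-7) + (1/3)·3 + (7/18)·9 + (1/6)·10
     = 97/18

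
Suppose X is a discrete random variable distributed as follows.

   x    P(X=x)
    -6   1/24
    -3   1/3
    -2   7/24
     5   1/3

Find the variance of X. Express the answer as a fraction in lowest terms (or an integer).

E[X] = (1/24)·(-6) + (1/3)·(-3) + (7/24)·(-2) + (1/3)·5 = -1/6
E[X²] = (1/24)·36 + (1/3)·9 + (7/24)·4 + (1/3)·25 = 14
Var(X) = 14 − (-1/6)² = 503/36

503/36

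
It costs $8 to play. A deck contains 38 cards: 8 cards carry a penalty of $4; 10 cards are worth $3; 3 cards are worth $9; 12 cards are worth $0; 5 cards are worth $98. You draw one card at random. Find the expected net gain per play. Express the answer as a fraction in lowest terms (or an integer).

211/38 dollars

E[payout] = (8/38)·(-4) + (10/38)·3 + (3/38)·9 + (12/38)·0 + (5/38)·98 = 515/38
Expected profit = 515/38 − 8 = 211/38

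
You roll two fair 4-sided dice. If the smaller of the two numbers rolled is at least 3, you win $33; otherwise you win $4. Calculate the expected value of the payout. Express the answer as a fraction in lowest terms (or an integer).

E[payout] = (3/4)·4 + (1/4)·33 = 45/4

45/4 dollars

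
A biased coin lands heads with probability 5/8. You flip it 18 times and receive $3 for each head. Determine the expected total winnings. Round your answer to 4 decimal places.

E[#heads] = 18·5/8 = 45/4 (linearity over flips).
E[winnings] = 3·45/4 = 135/4.
≈ 33.7500

$33.7500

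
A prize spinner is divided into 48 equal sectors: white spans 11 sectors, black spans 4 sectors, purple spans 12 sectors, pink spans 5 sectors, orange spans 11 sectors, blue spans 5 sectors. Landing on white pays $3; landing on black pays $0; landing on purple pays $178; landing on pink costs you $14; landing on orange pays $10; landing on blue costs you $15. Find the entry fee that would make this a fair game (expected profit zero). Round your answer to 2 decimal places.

E[payout] = (11/48)·3 + (4/48)·0 + (12/48)·178 + (5/48)·(-14) + (11/48)·10 + (5/48)·(-15) = 1067/24
Fair fee = E[payout] = 1067/24 ≈ $44.46

$44.46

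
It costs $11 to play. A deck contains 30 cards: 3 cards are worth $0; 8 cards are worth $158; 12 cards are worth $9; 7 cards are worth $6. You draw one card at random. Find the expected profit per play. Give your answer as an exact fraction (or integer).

542/15 dollars

E[payout] = (3/30)·0 + (8/30)·158 + (12/30)·9 + (7/30)·6 = 707/15
Expected profit = 707/15 − 11 = 542/15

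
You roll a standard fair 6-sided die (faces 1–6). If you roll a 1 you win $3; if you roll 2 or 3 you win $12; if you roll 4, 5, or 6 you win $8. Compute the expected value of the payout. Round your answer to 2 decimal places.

$8.50

E[payout] = (1/6)·3 + (1/2)·8 + (1/3)·12 = 17/2
≈ $8.50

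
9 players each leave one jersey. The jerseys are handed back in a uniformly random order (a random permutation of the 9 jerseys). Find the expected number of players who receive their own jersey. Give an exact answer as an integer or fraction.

1

Let Xᵢ = 1 if person i gets their own jersey. For each i, P(Xᵢ=1) = 1/9.
By linearity of expectation, E[X₁+…+X_9] = 9·(1/9) = 1.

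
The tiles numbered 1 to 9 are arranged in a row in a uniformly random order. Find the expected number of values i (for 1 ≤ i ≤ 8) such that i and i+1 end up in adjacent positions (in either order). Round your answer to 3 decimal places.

For each i ∈ {1,…,8}, let Xᵢ = 1 if i and i+1 are adjacent. P(Xᵢ=1) = 2·(9−1)!/9! = 2/9.
By linearity, E[ΣXᵢ] = (8)·(2/9) = 16/9.
≈ 1.778

1.778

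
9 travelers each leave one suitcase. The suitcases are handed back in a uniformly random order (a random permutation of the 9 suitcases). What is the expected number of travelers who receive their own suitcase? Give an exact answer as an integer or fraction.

1

Let Xᵢ = 1 if person i gets their own suitcase. For each i, P(Xᵢ=1) = 1/9.
By linearity of expectation, E[X₁+…+X_9] = 9·(1/9) = 1.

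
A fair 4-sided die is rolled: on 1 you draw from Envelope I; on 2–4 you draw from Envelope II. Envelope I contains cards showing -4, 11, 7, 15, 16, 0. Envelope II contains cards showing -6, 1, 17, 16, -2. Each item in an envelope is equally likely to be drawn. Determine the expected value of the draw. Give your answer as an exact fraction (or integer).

231/40

E[X | Envelope I] = (-4 + 11 + 7 + 15 + 16 + 0)/6 = 15/2
E[X | Envelope II] = (-6 + 1 + 17 + 16 − 2)/5 = 26/5
E[X] = (1/4)·15/2 + (3/4)·26/5 = 231/40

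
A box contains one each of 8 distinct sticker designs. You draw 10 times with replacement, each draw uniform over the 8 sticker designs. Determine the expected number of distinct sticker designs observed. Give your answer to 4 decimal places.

Let Xⱼ=1 if type j appears at least once. P(Xⱼ=1) = 1 − ((8−1)/8)^10 = 791266575/1073741824.
E[#distinct] = 8·791266575/1073741824 = 791266575/134217728.
≈ 5.8954

5.8954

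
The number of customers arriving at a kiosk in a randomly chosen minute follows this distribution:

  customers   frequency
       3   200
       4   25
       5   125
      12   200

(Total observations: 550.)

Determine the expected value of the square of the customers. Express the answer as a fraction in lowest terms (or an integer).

1365/22

Total = 550, so P(customers=3) = 200/550, etc.
E[X²] = (4/11)·9 + (1/22)·16 + (5/22)·25 + (4/11)·144
     = 1365/22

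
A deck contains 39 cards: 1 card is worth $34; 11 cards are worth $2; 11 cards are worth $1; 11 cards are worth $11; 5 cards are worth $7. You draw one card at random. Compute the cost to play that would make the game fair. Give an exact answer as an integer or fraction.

223/39 dollars

E[payout] = (1/39)·34 + (11/39)·2 + (11/39)·1 + (11/39)·11 + (5/39)·7 = 223/39
Fair fee = E[payout] = 223/39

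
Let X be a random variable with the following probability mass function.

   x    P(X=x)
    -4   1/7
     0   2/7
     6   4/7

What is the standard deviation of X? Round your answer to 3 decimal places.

E[X] = 20/7, E[X²] = 160/7
Var(X) = E[X²] − (E[X])² = 160/7 − 400/49 = 720/49
SD(X) = √(720/49) ≈ 3.833

3.833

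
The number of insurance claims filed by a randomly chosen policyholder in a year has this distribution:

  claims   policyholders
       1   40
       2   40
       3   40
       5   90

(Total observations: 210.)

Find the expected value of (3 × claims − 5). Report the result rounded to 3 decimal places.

4.857

Total = 210, so P(claims=1) = 40/210, etc.
E[3x-5] = (4/21)·(-2) + (4/21)·1 + (4/21)·4 + (3/7)·10
     = 34/7 ≈ 4.857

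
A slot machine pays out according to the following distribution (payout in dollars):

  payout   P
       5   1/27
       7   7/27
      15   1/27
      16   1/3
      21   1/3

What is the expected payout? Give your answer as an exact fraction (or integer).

E[X] = (1/27)·5 + (7/27)·7 + (1/27)·15 + (1/3)·16 + (1/3)·21
     = 134/9

134/9 dollars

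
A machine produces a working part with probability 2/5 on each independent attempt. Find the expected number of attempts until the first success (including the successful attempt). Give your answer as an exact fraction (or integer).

5/2

For a geometric distribution, E[trials] = 1/p = 1/(2/5) = 5/2.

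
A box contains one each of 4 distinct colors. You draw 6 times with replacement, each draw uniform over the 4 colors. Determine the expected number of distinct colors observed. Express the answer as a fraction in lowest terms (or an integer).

Let Xⱼ=1 if type j appears at least once. P(Xⱼ=1) = 1 − ((4−1)/4)^6 = 3367/4096.
E[#distinct] = 4·3367/4096 = 3367/1024.

3367/1024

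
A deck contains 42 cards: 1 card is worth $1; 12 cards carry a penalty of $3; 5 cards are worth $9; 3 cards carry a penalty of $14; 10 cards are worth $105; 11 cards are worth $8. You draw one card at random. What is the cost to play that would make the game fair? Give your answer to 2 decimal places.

E[payout] = (1/42)·1 + (12/42)·(-3) + (5/42)·9 + (3/42)·(-14) + (10/42)·105 + (11/42)·8 = 79/3
Fair fee = E[payout] = 79/3 ≈ $26.33

$26.33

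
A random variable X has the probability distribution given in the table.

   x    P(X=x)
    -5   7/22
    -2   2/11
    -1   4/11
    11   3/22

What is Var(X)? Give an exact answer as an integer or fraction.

E[X] = (7/22)·(-5) + (2/11)·(-2) + (4/11)·(-1) + (3/22)·11 = -9/11
E[X²] = (7/22)·25 + (2/11)·4 + (4/11)·1 + (3/22)·121 = 281/11
Var(X) = 281/11 − (-9/11)² = 3010/121

3010/121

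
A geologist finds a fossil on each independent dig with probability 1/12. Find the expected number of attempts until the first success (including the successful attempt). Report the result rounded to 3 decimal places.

12.000

For a geometric distribution, E[trials] = 1/p = 1/(1/12) = 12.
≈ 12.000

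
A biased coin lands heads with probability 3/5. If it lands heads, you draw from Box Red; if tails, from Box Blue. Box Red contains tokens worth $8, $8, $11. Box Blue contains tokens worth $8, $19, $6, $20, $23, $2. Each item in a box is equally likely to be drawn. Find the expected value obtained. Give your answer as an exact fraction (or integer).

E[X | Box Red] = (8 + 8 + 11)/3 = 9
E[X | Box Blue] = (8 + 19 + 6 + 20 + 23 + 2)/6 = 13
E[X] = (3/5)·9 + (2/5)·13 = 53/5

53/5 dollars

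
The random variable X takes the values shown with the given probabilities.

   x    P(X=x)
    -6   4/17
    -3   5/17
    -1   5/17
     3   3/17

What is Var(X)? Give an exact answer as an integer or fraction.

E[X] = (4/17)·(-6) + (5/17)·(-3) + (5/17)·(-1) + (3/17)·3 = -35/17
E[X²] = (4/17)·36 + (5/17)·9 + (5/17)·1 + (3/17)·9 = 13
Var(X) = 13 − (-35/17)² = 2532/289

2532/289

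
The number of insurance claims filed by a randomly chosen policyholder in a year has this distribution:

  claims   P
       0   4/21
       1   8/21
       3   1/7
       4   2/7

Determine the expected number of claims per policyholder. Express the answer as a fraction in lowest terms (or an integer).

41/21

E[X] = (4/21)·0 + (8/21)·1 + (1/7)·3 + (2/7)·4
     = 41/21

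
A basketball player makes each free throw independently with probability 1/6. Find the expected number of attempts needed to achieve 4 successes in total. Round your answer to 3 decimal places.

By linearity (sum of 4 independent geometric waits), E[trials] = 4/p = 4/(1/6) = 24.
≈ 24.000

24.000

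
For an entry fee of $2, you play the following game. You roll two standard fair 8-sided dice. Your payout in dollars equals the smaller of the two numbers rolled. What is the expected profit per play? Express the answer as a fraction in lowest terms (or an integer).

19/16 dollars

Distribution of the smaller of the two numbers rolled: 1 w.p. 15/64, 2 w.p. 13/64, 3 w.p. 11/64, 4 w.p. 9/64, 5 w.p. 7/64, 6 w.p. 5/64, …
E[payout] = (15/64)·1 + (13/64)·2 + (11/64)·3 + (9/64)·4 + (7/64)·5 + (5/64)·6 + (3/64)·7 + (1/64)·8 = 51/16
Expected profit = 51/16 − 2 = 19/16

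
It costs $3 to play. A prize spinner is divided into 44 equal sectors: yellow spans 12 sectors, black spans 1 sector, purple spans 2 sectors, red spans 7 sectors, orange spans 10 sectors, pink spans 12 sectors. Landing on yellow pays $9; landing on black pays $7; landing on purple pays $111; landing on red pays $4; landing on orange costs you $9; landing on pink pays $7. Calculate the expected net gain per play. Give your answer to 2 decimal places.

E[payout] = (12/44)·9 + (1/44)·7 + (2/44)·111 + (7/44)·4 + (10/44)·(-9) + (12/44)·7 = 359/44
Expected profit = 359/44 − 3 = 227/44 ≈ $5.16

$5.16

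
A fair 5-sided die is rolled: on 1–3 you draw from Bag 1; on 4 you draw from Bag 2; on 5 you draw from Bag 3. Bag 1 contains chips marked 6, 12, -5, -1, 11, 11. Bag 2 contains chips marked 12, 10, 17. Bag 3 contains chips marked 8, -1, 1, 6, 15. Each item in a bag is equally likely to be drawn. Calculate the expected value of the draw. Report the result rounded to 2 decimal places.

7.16

E[X | Bag 1] = (6 + 12 − 5 − 1 + 11 + 11)/6 = 17/3
E[X | Bag 2] = (12 + 10 + 17)/3 = 13
E[X | Bag 3] = (8 − 1 + 1 + 6 + 15)/5 = 29/5
E[X] = (3/5)·17/3 + (1/5)·13 + (1/5)·29/5 = 179/25 ≈ 7.16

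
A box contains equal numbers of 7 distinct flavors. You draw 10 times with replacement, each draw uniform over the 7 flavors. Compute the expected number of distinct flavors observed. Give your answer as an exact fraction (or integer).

Let Xⱼ=1 if type j appears at least once. P(Xⱼ=1) = 1 − ((7−1)/7)^10 = 222009073/282475249.
E[#distinct] = 7·222009073/282475249 = 222009073/40353607.

222009073/40353607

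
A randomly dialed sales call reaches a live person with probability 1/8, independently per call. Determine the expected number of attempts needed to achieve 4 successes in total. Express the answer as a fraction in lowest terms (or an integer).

32

By linearity (sum of 4 independent geometric waits), E[trials] = 4/p = 4/(1/8) = 32.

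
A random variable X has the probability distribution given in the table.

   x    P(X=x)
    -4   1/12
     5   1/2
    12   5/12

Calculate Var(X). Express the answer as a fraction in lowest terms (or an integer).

809/36

E[X] = (1/12)·(-4) + (1/2)·5 + (5/12)·12 = 43/6
E[X²] = (1/12)·16 + (1/2)·25 + (5/12)·144 = 443/6
Var(X) = 443/6 − (43/6)² = 809/36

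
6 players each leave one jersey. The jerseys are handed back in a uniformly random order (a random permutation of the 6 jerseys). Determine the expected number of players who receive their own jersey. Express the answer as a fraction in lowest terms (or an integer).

1

Let Xᵢ = 1 if person i gets their own jersey. For each i, P(Xᵢ=1) = 1/6.
By linearity of expectation, E[X₁+…+X_6] = 6·(1/6) = 1.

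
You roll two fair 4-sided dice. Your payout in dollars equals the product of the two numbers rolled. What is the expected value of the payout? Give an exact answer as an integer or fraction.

Distribution of the product of the two numbers rolled: 1 w.p. 1/16, 2 w.p. 1/8, 3 w.p. 1/8, 4 w.p. 3/16, 6 w.p. 1/8, 8 w.p. 1/8, …
E[payout] = (1/16)·1 + (1/8)·2 + (1/8)·3 + (3/16)·4 + (1/8)·6 + (1/8)·8 + (1/16)·9 + (1/8)·12 + (1/16)·16 = 25/4

25/4 dollars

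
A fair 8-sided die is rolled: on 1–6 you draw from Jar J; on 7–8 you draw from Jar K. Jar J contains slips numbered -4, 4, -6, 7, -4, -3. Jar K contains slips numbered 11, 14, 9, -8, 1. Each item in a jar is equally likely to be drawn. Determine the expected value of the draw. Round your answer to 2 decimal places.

0.60

E[X | Jar J] = (-4 + 4 − 6 + 7 − 4 − 3)/6 = -1
E[X | Jar K] = (11 + 14 + 9 − 8 + 1)/5 = 27/5
E[X] = (3/4)·(-1) + (1/4)·27/5 = 3/5 ≈ 0.60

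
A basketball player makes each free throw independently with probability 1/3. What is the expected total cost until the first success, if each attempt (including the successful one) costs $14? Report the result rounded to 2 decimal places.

$42.00

E[#attempts] = 1/p = 3; E[cost] = 14·3 = 42.
≈ 42.00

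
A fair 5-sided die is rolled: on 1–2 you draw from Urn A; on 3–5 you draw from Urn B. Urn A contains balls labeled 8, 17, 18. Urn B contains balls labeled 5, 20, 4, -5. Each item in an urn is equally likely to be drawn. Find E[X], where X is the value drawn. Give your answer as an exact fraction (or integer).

28/3

E[X | Urn A] = (8 + 17 + 18)/3 = 43/3
E[X | Urn B] = (5 + 20 + 4 − 5)/4 = 6
E[X] = (2/5)·43/3 + (3/5)·6 = 28/3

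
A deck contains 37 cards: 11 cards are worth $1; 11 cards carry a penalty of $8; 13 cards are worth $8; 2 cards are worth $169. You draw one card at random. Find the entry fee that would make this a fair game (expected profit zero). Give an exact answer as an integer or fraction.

E[payout] = (11/37)·1 + (11/37)·(-8) + (13/37)·8 + (2/37)·169 = 365/37
Fair fee = E[payout] = 365/37

365/37 dollars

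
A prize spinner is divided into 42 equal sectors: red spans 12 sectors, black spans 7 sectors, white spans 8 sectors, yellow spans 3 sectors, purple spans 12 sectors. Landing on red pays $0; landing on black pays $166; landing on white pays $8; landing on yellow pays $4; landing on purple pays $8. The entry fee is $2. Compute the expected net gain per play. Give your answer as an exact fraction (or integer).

625/21 dollars

E[payout] = (12/42)·0 + (7/42)·166 + (8/42)·8 + (3/42)·4 + (12/42)·8 = 667/21
Expected profit = 667/21 − 2 = 625/21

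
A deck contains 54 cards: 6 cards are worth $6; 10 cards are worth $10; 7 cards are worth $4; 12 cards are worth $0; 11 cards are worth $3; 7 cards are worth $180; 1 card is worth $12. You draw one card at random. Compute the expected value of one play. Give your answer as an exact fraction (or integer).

1469/54 dollars

E[payout] = (6/54)·6 + (10/54)·10 + (7/54)·4 + (12/54)·0 + (11/54)·3 + (7/54)·180 + (1/54)·12 = 1469/54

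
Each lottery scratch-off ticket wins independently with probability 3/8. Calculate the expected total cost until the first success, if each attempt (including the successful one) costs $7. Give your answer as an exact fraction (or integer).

56/3 dollars

E[#attempts] = 1/p = 8/3; E[cost] = 7·8/3 = 56/3.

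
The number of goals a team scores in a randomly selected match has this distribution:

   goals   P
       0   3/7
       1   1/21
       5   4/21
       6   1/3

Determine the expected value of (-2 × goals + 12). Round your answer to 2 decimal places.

E[-2x+12] = (3/7)·12 + (1/21)·10 + (4/21)·2 + (1/3)·0
     = 6 ≈ 6.00

6.00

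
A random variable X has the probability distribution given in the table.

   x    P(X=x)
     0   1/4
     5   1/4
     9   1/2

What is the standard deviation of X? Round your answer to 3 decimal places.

3.700

E[X] = 23/4, E[X²] = 187/4
Var(X) = E[X²] − (E[X])² = 187/4 − 529/16 = 219/16
SD(X) = √(219/16) ≈ 3.700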